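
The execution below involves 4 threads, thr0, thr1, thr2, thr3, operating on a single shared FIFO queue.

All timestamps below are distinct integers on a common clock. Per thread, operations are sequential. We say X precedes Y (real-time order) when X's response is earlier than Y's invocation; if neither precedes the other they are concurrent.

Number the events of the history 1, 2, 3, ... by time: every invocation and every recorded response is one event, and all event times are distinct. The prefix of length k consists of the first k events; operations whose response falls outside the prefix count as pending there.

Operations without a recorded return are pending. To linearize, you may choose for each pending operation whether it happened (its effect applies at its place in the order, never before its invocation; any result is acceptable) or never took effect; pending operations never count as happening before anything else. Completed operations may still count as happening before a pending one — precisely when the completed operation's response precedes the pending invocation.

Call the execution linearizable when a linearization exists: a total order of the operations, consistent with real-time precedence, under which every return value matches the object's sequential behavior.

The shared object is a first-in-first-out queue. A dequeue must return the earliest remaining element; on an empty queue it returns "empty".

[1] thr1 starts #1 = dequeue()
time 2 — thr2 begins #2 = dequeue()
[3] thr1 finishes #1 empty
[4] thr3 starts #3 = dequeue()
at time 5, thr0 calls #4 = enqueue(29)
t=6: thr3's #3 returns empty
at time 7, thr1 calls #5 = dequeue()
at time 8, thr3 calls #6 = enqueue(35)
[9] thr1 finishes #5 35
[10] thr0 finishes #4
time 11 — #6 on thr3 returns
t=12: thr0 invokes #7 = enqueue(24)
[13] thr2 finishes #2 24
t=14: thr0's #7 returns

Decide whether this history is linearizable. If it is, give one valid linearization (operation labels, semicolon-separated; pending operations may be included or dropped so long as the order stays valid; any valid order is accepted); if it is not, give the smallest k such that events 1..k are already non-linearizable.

through event 12 a valid linearization exists; event 13 (#2 responding at time 13) ends that
48 orders of the 6 completed FIFO queue ops respect real time; none is legal
including or dropping the 1 pending operation (#7) in any combination fails
sample order #1, #2, #3, #4, #5, #6 (pending dropped) stalls at step 2 — #2 dequeue() → 24 has no legal effect
sample order #1, #2, #3, #4, #6, #5 (pending dropped) stalls at step 2 — #2 dequeue() → 24 has no legal effect

not linearizable — minimal violating prefix: 13 events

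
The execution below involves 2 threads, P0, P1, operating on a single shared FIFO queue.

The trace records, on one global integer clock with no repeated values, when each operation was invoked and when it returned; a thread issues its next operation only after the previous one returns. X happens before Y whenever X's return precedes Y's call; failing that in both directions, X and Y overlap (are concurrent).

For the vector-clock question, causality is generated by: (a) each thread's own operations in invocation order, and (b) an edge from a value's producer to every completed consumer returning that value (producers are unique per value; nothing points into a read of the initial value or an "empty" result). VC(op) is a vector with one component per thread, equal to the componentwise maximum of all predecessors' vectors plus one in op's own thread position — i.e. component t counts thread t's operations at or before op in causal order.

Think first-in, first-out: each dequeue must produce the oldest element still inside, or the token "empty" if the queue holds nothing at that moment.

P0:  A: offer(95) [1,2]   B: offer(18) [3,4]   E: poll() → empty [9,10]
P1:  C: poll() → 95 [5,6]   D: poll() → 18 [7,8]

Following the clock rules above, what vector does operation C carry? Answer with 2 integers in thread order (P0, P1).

(1, 1)

VC(A, invoked at 1): no causal predecessors; +1 on P0 → (1, 0)
from VC(A)=(1, 0), C (invoked 5) maxes components and bumps P1 → (1, 1)
from VC(A)=(1, 0), B (invoked 3) maxes components and bumps P0 → (2, 0)
from VC(B)=(2, 0), E (invoked 9) maxes components and bumps P0 → (3, 0)
from VC(B)=(2, 0), VC(C)=(1, 1), D (invoked 7) maxes components and bumps P1 → (2, 2)
target: VC(C) = (1, 1)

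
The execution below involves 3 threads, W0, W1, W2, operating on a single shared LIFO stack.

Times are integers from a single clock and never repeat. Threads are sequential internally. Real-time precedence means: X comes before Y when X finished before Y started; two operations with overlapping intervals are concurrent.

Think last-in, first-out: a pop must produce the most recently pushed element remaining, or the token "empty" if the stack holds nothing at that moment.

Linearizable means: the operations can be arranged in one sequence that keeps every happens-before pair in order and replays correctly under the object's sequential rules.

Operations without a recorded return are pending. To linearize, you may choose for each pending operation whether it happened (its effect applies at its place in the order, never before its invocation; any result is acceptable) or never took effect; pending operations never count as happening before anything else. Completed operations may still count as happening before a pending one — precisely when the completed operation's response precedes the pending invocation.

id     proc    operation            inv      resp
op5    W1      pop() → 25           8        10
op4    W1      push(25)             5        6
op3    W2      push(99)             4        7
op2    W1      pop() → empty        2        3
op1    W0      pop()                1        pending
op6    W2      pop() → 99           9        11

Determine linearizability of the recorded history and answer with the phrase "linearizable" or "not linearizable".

linearizable

witness order: op1, op2, op3, op4, op5, op6
after step 1 (op1 pop() (pending, included)): stack <>
after step 2 (op2 pop() → empty): stack <>
after step 3 (op3 push(99)): stack <99>
after step 4 (op4 push(25)): stack <99,25>
after step 5 (op5 pop() → 25): stack <99>
after step 6 (op6 pop() → 99): stack <>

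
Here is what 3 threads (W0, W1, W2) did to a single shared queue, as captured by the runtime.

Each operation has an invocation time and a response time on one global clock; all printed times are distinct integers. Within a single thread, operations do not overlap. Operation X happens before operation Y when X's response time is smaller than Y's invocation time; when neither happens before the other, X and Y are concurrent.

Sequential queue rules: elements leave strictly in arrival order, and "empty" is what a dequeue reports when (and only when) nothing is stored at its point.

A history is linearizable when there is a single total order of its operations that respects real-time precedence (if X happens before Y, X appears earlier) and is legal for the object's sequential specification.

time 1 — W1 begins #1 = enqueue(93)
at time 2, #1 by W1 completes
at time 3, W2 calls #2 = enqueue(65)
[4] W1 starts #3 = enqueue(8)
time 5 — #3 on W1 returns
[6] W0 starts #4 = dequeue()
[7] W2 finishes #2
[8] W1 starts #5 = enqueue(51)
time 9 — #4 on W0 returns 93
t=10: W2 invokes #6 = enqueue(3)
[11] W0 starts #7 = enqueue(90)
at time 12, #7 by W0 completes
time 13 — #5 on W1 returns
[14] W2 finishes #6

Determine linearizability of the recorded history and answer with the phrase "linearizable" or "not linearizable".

linearizable

a witness: #1, #2, #3, #4, #5, #6, #7
step 1: #1 enqueue(93) — queue <93>
step 2: #2 enqueue(65) — queue <93,65>
step 3: #3 enqueue(8) — queue <93,65,8>
step 4: #4 dequeue() → 93 — queue <65,8>
step 5: #5 enqueue(51) — queue <65,8,51>
step 6: #6 enqueue(3) — queue <65,8,51,3>
step 7: #7 enqueue(90) — queue <65,8,51,3,90>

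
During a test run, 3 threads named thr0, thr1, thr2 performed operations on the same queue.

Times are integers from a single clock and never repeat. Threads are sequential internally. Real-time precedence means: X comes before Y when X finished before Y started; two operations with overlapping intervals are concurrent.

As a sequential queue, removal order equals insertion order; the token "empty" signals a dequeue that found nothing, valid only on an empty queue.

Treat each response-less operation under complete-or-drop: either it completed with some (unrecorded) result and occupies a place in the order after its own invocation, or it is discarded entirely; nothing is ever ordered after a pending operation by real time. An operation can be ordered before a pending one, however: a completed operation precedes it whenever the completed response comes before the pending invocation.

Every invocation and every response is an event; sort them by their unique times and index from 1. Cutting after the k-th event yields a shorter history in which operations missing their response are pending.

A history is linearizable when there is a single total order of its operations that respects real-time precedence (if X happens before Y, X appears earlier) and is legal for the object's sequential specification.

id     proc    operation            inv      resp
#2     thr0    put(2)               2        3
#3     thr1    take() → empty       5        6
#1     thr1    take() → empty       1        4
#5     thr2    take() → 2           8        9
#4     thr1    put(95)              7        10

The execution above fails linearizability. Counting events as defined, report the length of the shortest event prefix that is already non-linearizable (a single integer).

one valid order for events 1..5 is #1, #2:
step 1: #1 take() → empty — queue <>
step 2: #2 put(2) — queue <2>
event 6 — #3's response, time 6 — after it, nothing linearizes
for example #1, #2, #3 fails at step 3: #3 take() → empty is not legal there
for example #2, #1, #3 fails at step 2: #1 take() → empty is not legal there

6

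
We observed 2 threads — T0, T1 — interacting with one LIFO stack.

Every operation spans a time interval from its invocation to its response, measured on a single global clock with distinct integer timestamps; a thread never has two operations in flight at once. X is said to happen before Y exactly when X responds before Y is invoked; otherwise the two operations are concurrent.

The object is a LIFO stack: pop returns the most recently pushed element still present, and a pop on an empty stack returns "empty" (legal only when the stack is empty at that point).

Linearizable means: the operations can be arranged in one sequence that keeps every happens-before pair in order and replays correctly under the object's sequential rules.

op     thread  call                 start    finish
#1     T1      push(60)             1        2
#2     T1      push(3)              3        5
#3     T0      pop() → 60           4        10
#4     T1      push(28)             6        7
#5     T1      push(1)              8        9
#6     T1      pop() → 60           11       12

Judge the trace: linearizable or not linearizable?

events 1..11 are fine; event 12 — the response of #6 at time 12 — makes the prefix non-linearizable
real-time-consistent orders of the 6 completed operations: 4 — all fail the LIFO stack replay
take #1, #2, #3, #4, #5, #6: step 3 already fails, because #3 pop() → 60 cannot occur there
take #1, #2, #4, #3, #5, #6: step 4 already fails, because #3 pop() → 60 cannot occur there

not linearizable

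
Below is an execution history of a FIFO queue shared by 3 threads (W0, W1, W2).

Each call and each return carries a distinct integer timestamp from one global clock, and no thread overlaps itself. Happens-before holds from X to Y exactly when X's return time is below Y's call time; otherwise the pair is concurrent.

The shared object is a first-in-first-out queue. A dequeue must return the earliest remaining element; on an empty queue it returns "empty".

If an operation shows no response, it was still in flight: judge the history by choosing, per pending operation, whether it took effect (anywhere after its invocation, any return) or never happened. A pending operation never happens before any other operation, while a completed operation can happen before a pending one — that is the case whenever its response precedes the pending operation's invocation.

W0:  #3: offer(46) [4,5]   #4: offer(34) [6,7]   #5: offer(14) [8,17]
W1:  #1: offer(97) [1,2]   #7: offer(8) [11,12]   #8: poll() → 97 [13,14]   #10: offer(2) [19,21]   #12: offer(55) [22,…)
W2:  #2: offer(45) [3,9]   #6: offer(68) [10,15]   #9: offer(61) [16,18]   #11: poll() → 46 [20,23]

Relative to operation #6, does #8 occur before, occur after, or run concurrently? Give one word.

concurrent

#8 spans [13,14], #6 spans [10,15]
the intervals overlap in both directions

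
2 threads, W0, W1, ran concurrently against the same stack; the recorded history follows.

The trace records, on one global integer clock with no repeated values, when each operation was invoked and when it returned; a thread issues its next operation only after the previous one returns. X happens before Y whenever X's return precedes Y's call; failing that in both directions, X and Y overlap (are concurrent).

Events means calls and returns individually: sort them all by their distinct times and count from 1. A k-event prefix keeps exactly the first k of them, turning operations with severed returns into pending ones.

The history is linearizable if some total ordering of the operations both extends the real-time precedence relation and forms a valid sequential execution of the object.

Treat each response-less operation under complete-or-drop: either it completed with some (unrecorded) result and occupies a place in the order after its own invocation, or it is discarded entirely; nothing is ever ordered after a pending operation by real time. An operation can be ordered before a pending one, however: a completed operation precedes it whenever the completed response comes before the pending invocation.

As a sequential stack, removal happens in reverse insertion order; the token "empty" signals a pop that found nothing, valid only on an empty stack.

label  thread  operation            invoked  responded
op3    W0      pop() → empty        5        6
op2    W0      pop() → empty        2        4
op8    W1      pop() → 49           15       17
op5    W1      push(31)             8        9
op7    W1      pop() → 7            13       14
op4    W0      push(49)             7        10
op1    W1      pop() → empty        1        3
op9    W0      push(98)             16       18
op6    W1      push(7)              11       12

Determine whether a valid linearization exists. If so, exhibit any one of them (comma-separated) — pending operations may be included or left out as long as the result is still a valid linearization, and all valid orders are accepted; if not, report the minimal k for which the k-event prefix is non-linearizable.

after step 1 (op1 pop() → empty): stack <>
after step 2 (op2 pop() → empty): stack <>
after step 3 (op3 pop() → empty): stack <>
after step 4 (op5 push(31)): stack <31>
after step 5 (op4 push(49)): stack <31,49>
after step 6 (op6 push(7)): stack <31,49,7>
after step 7 (op7 pop() → 7): stack <31,49>
after step 8 (op8 pop() → 49): stack <31>
after step 9 (op9 push(98)): stack <31,98>

linearizable — witness: op1, op2, op3, op5, op4, op6, op7, op8, op9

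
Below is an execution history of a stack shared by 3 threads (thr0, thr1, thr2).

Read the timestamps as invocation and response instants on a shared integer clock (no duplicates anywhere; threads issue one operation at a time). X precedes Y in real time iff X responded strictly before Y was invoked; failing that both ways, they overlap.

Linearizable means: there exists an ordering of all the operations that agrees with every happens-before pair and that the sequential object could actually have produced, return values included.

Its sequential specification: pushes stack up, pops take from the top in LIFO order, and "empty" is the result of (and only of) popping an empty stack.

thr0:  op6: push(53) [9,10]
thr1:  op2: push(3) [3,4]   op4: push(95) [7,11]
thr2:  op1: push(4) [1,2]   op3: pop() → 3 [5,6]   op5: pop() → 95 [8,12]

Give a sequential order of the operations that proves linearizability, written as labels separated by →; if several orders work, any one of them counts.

1. op1 push(4), leaving stack <4>
2. op2 push(3), leaving stack <4,3>
3. op3 pop() → 3, leaving stack <4>
4. op4 push(95), leaving stack <4,95>
5. op5 pop() → 95, leaving stack <4>
6. op6 push(53), leaving stack <4,53>

op1 → op2 → op3 → op4 → op5 → op6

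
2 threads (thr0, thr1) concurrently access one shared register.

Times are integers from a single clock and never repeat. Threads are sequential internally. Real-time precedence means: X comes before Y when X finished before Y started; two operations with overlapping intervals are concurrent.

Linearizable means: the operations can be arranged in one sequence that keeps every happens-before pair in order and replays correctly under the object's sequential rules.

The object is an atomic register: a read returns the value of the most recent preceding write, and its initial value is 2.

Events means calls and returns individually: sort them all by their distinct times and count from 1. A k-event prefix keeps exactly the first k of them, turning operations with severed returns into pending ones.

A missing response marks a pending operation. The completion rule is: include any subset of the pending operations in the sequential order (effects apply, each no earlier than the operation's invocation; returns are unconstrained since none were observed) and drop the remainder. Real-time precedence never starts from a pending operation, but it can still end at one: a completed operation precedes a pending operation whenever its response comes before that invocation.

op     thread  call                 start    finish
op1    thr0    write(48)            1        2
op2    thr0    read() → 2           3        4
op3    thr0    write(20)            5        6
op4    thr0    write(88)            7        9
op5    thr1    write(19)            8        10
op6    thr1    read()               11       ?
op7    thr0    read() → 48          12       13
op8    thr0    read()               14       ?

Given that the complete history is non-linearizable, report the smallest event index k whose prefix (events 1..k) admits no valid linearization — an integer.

a valid linearization of events 1..3 exists, for instance op1:
1. op1 write(48), leaving value 48
event 4 — op2's response, time 4 — after it, nothing linearizes
one such order, op1, op2, breaks at step 2 where op2 read() → 2 is illegal

4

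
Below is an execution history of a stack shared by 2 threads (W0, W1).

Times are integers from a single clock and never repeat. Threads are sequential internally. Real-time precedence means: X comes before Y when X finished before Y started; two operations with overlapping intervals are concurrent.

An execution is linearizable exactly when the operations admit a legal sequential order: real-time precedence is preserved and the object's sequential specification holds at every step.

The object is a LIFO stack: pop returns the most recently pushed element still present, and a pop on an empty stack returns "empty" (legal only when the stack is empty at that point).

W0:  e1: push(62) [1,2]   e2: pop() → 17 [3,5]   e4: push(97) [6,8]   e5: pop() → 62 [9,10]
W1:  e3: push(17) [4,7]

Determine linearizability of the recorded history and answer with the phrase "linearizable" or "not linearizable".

cut after 9 events: linearizable; cut after 10 events (e5 responds, time 10): not linearizable
real-time-consistent orders of the 5 completed operations: 3 — all fail the stack replay
e.g. e1, e2, e3, e4, e5: illegal at step 2, since e2 pop() → 17 cannot apply there
e.g. e1, e2, e4, e3, e5: illegal at step 2, since e2 pop() → 17 cannot apply there

not linearizable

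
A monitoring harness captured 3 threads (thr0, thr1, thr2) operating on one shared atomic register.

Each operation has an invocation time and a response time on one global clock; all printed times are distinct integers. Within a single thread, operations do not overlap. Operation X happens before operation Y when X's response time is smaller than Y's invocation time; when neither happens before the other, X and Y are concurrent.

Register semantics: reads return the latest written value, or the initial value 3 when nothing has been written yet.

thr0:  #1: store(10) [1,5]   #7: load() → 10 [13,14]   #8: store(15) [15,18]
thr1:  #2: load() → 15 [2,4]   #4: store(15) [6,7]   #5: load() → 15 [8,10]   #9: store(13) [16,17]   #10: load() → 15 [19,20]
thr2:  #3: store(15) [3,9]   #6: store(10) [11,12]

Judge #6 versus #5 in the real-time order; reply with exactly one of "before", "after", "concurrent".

after

#6 spans [11,12], #5 spans [8,10]
resp(#5)=10 < inv(#6)=11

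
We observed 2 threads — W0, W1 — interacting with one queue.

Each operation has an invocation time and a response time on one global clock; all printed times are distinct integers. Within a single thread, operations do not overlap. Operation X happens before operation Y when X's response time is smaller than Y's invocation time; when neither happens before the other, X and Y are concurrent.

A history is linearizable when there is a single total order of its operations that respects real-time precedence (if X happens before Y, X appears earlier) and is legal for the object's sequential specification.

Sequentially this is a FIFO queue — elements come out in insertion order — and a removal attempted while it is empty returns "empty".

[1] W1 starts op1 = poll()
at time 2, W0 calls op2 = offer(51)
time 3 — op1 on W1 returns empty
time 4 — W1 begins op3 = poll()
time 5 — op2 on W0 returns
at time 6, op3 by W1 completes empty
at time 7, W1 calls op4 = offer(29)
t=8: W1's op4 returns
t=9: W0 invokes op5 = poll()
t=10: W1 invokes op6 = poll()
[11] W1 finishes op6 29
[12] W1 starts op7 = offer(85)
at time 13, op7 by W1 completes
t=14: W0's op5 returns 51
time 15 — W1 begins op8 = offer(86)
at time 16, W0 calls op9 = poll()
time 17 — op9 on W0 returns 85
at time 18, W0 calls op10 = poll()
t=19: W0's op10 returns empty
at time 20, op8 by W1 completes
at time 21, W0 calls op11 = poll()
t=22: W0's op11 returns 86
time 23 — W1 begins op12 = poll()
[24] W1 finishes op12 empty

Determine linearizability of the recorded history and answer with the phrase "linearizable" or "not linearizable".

a witness: op1, op3, op2, op4, op5, op6, op7, op9, op10, op8, op11, op12
1. op1 poll() → empty, leaving queue <>
2. op3 poll() → empty, leaving queue <>
3. op2 offer(51), leaving queue <51>
4. op4 offer(29), leaving queue <51,29>
5. op5 poll() → 51, leaving queue <29>
6. op6 poll() → 29, leaving queue <>
7. op7 offer(85), leaving queue <85>
8. op9 poll() → 85, leaving queue <>
9. op10 poll() → empty, leaving queue <>
10. op8 offer(86), leaving queue <86>
11. op11 poll() → 86, leaving queue <>
12. op12 poll() → empty, leaving queue <>

linearizable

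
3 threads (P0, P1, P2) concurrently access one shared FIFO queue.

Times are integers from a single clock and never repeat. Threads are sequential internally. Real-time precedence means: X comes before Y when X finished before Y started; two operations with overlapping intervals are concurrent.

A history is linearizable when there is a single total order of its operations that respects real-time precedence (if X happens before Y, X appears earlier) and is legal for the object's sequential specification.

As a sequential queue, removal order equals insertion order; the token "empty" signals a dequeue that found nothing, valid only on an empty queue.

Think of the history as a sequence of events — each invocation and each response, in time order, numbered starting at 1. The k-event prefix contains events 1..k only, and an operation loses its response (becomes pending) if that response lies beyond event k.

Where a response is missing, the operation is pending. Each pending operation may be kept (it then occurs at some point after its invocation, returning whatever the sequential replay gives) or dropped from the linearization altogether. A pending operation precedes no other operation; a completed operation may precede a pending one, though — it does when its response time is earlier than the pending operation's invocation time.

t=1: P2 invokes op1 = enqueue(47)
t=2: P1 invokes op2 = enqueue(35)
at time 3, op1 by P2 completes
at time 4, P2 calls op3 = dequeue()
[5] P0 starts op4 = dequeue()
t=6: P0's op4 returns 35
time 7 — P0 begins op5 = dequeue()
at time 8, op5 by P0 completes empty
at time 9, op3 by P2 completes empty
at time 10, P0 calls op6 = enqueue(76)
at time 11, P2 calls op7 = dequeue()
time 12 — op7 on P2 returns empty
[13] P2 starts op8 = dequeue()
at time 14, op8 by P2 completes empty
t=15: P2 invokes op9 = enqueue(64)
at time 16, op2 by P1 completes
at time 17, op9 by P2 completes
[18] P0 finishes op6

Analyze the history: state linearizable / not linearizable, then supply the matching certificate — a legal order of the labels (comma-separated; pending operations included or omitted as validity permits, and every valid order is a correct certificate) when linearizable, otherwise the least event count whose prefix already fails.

through event 8 a valid linearization exists; event 9 (op3 responding at time 9) ends that
checked exhaustively: 3 real-time-consistent orders of 4 completed operations, zero legal FIFO queue replays
including or dropping the 1 pending operation (op2) in any combination fails
sample order op1, op3, op4, op5 (pending dropped) stalls at step 2 — op3 dequeue() → empty has no legal effect
sample order op1, op4, op3, op5 (pending dropped) stalls at step 2 — op4 dequeue() → 35 has no legal effect

not linearizable — minimal violating prefix: 9 events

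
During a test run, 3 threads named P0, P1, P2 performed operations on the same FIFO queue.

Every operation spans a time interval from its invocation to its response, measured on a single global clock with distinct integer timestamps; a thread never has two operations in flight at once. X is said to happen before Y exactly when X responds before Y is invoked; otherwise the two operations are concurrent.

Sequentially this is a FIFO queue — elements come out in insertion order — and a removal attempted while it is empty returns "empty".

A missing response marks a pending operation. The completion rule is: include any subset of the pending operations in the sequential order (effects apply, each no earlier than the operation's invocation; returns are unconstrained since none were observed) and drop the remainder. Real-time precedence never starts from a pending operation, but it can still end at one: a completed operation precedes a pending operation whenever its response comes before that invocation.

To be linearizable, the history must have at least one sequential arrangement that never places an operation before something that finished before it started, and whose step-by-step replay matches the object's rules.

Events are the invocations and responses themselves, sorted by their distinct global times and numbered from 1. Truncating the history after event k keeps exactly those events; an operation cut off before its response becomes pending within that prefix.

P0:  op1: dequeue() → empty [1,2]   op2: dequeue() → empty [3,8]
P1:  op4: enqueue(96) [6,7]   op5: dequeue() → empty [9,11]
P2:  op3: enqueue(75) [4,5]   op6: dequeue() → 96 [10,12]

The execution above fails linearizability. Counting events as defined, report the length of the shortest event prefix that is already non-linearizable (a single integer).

a valid linearization of events 1..10 exists, for instance op1, op2, op3, op4:
1. op1 dequeue() → empty, leaving queue <>
2. op2 dequeue() → empty, leaving queue <>
3. op3 enqueue(75), leaving queue <75>
4. op4 enqueue(96), leaving queue <75,96>
include event 11 — op5 responding at 11 — and every candidate order breaks
including or dropping the 1 pending operation (op6) in any combination fails
one such order, op1, op2, op3, op4, op5 (pending dropped), breaks at step 5 where op5 dequeue() → empty is illegal
one such order, op1, op3, op2, op4, op5 (pending dropped), breaks at step 3 where op2 dequeue() → empty is illegal

11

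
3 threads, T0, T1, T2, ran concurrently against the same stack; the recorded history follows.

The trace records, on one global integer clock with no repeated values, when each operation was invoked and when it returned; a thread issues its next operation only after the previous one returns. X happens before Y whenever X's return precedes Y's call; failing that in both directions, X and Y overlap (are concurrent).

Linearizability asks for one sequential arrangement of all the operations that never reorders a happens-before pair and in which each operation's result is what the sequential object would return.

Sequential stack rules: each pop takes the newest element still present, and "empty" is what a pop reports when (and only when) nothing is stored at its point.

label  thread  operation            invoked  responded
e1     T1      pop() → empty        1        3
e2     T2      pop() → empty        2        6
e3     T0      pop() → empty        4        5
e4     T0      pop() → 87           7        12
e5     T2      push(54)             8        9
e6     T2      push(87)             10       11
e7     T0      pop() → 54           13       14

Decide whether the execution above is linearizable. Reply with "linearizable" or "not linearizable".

linearizable

witness order: e1, e2, e3, e5, e6, e4, e7
step 1: e1 pop() → empty — stack <>
step 2: e2 pop() → empty — stack <>
step 3: e3 pop() → empty — stack <>
step 4: e5 push(54) — stack <54>
step 5: e6 push(87) — stack <54,87>
step 6: e4 pop() → 87 — stack <54>
step 7: e7 pop() → 54 — stack <>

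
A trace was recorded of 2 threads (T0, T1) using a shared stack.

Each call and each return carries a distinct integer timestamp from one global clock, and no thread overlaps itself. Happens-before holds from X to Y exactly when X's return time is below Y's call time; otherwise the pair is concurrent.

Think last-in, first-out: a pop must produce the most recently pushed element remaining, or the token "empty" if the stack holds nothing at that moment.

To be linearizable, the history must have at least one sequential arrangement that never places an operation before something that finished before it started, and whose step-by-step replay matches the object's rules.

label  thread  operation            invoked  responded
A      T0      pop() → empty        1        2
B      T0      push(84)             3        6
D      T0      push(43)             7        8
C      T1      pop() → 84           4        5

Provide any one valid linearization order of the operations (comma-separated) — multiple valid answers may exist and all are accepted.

A, B, C, D

1. A pop() → empty, leaving stack <>
2. B push(84), leaving stack <84>
3. C pop() → 84, leaving stack <>
4. D push(43), leaving stack <43>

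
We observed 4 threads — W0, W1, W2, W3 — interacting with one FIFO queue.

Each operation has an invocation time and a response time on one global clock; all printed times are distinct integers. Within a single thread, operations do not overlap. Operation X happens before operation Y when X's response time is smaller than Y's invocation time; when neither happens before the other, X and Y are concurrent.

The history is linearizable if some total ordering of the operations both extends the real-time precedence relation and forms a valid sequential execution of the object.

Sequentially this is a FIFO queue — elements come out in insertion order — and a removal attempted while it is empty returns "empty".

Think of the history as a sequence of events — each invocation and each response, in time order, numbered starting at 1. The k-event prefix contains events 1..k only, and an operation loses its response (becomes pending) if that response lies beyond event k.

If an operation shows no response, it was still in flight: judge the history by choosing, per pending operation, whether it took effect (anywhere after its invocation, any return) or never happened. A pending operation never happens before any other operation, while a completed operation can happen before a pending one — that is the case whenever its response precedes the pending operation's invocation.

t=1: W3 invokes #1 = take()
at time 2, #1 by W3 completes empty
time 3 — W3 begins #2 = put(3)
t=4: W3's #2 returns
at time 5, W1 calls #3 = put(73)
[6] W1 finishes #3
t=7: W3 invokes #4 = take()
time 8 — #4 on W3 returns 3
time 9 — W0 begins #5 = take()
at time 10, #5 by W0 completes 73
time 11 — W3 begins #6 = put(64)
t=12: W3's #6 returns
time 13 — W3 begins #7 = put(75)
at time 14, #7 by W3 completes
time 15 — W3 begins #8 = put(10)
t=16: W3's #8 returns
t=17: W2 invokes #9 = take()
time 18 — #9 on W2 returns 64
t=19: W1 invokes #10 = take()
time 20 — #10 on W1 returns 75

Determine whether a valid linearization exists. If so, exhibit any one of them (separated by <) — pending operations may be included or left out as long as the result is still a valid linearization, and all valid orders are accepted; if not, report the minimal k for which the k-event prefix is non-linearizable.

linearizable — witness: #1 < #2 < #3 < #4 < #5 < #6 < #7 < #8 < #9 < #10

after step 1 (#1 take() → empty): queue <>
after step 2 (#2 put(3)): queue <3>
after step 3 (#3 put(73)): queue <3,73>
after step 4 (#4 take() → 3): queue <73>
after step 5 (#5 take() → 73): queue <>
after step 6 (#6 put(64)): queue <64>
after step 7 (#7 put(75)): queue <64,75>
after step 8 (#8 put(10)): queue <64,75,10>
after step 9 (#9 take() → 64): queue <75,10>
after step 10 (#10 take() → 75): queue <10>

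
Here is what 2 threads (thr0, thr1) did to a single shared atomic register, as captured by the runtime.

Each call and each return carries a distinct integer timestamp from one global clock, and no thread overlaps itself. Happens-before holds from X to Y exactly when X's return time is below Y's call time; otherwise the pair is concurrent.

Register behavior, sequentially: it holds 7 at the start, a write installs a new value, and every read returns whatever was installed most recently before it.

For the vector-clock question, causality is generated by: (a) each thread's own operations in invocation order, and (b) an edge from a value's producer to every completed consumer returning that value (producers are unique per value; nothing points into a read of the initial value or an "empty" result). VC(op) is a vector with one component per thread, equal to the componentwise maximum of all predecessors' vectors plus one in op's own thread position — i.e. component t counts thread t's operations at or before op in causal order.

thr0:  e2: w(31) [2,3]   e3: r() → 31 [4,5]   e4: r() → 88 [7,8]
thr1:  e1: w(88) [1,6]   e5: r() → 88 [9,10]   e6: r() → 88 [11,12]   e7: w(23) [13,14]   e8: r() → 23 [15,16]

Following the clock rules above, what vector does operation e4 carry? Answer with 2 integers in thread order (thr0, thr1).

(3, 1)

e1 (invocation 1): nothing precedes it; thr1's component alone gives (0, 1)
e2 (invocation 2): nothing precedes it; thr0's component alone gives (1, 0)
from VC(e1)=(0, 1), e5 (invoked 9) maxes components and bumps thr1 → (0, 2)
from VC(e2)=(1, 0), e3 (invoked 4) maxes components and bumps thr0 → (2, 0)
from VC(e1)=(0, 1), VC(e5)=(0, 2), e6 (invoked 11) maxes components and bumps thr1 → (0, 3)
from VC(e6)=(0, 3), e7 (invoked 13) maxes components and bumps thr1 → (0, 4)
from VC(e1)=(0, 1), VC(e3)=(2, 0), e4 (invoked 7) maxes components and bumps thr0 → (3, 1)
from VC(e7)=(0, 4), e8 (invoked 15) maxes components and bumps thr1 → (0, 5)
target: VC(e4) = (3, 1)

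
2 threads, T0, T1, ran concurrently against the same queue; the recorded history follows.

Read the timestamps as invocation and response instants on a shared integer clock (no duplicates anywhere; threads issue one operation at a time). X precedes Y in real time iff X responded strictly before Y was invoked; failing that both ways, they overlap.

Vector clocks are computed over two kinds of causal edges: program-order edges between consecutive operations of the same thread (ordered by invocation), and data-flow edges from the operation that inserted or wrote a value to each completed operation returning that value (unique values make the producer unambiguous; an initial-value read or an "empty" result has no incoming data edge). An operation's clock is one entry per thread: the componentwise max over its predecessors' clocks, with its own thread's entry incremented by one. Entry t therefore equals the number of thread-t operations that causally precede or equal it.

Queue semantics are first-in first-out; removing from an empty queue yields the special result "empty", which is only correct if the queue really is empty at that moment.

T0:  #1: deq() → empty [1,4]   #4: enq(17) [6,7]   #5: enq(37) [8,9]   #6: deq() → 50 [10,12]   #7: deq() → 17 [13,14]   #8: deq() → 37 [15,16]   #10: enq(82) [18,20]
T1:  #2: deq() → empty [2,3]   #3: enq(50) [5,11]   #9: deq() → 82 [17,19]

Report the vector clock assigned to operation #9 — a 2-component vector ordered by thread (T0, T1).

root op #2, invoked 2: fresh clock plus T1's own tick → (0, 1)
root op #1, invoked 1: fresh clock plus T0's own tick → (1, 0)
#3, invoked 5, takes VC(#2)=(0, 1) under max, adds 1 for T1 → (0, 2)
#4, invoked 6, takes VC(#1)=(1, 0) under max, adds 1 for T0 → (2, 0)
#5, invoked 8, takes VC(#4)=(2, 0) under max, adds 1 for T0 → (3, 0)
#6, invoked 10, takes VC(#3)=(0, 2), VC(#5)=(3, 0) under max, adds 1 for T0 → (4, 2)
#7, invoked 13, takes VC(#4)=(2, 0), VC(#6)=(4, 2) under max, adds 1 for T0 → (5, 2)
#8, invoked 15, takes VC(#5)=(3, 0), VC(#7)=(5, 2) under max, adds 1 for T0 → (6, 2)
#10, invoked 18, takes VC(#8)=(6, 2) under max, adds 1 for T0 → (7, 2)
#9, invoked 17, takes VC(#3)=(0, 2), VC(#10)=(7, 2) under max, adds 1 for T1 → (7, 3)
target: VC(#9) = (7, 3)

(7, 3)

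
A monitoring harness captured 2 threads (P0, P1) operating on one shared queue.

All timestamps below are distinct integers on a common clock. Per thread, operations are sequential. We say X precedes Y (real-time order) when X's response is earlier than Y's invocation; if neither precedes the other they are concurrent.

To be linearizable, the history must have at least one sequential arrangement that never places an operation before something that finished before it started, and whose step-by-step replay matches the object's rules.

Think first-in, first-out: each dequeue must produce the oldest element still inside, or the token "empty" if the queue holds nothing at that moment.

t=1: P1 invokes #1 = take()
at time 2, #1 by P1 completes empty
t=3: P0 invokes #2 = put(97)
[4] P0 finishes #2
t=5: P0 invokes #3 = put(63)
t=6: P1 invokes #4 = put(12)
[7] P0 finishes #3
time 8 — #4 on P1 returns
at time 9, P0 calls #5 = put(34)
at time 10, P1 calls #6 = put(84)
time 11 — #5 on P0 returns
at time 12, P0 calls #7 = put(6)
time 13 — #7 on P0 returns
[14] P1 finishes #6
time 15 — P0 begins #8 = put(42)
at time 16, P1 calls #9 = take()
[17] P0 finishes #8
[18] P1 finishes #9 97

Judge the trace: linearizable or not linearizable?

linearizable

witness order: #1, #2, #3, #4, #5, #6, #7, #8, #9
1. #1 take() → empty, leaving queue <>
2. #2 put(97), leaving queue <97>
3. #3 put(63), leaving queue <97,63>
4. #4 put(12), leaving queue <97,63,12>
5. #5 put(34), leaving queue <97,63,12,34>
6. #6 put(84), leaving queue <97,63,12,34,84>
7. #7 put(6), leaving queue <97,63,12,34,84,6>
8. #8 put(42), leaving queue <97,63,12,34,84,6,42>
9. #9 take() → 97, leaving queue <63,12,34,84,6,42>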